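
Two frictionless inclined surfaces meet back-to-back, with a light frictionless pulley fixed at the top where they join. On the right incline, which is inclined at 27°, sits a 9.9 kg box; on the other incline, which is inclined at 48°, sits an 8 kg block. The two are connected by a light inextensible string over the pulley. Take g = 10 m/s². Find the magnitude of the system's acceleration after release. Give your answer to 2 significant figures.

0.81 m/s²

Resolve each weight along its own incline: the 9.9 kg mass has component 9.9 × 10 × sin 27° = 44.945 N down its slope, and the 8 kg mass has 8 × 10 × sin 48° = 59.452 N down its slope.
The 8 kg side's 59.452 N exceeds the other side's 44.945 N, so that mass slides down and the 9.9 kg mass slides up. Taking that direction as positive, Newton's second law for the whole system gives 59.452 − 44.945 = (9.9 + 8) a, so a = 14.507 / 17.9 = 0.8104 m/s².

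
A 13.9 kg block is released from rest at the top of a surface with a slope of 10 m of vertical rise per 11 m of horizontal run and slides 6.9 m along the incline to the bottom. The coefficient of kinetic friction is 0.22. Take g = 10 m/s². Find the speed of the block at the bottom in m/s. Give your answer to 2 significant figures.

The weight component along the incline is mg sin 42.27° = 93.502 N and the normal force is N = mg cos 42.27° = 102.852 N.
Friction up the slope is f = μN = 0.22 × 102.852 = 22.627 N, so the net downslope force is 93.502 − 22.627 = 70.875 N and a = 70.875 / 13.9 = 5.0989 m/s².
Starting from rest over a distance of 6.9 m, v² = 2aL = 2 × 5.0989 × 6.9 = 70.3648, so v = 8.3884 m/s.

8.4 m/s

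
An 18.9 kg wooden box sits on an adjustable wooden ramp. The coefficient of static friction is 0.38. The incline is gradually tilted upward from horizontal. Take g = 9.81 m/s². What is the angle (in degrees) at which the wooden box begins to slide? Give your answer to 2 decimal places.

20.81°

At the threshold of sliding, static friction is at its maximum μ_s N and exactly balances the weight component along the incline: mg sin θ = μ_s mg cos θ.
Hence tan θ = μ_s = 0.38, so θ = arctan(0.38) = 20.8068°.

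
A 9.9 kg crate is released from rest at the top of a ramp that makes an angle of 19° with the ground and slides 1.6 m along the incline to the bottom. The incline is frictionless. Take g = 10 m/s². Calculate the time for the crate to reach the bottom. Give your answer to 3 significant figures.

0.991 s

The weight component along the incline is mg sin 19° = 32.231 N and the normal force is N = mg cos 19° = 93.606 N.
With no friction, a = g sin 19° = 3.2557 m/s².
Starting from rest, L = ½at², so t = √(2L/a) = √(2 × 1.6 / 3.2557) = 0.9914 s.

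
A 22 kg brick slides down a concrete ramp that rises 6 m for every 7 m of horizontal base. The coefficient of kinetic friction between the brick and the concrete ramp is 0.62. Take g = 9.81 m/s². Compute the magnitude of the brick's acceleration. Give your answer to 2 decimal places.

1.77 m/s²

Resolving the weight along the incline: the component pulling the brick down the slope is mg sin 40.60° = 22 × 9.81 × 0.6508 = 140.456 N, and the normal force is N = mg cos 40.60° = 22 × 9.81 × 0.7593 = 163.872 N.
Kinetic friction acts up the slope with magnitude f = μN = 0.62 × 163.872 = 101.601 N.
Net force along the incline is 140.456 − 101.601 = 38.855 N, so a = 38.855 / 22 = 1.7661 m/s².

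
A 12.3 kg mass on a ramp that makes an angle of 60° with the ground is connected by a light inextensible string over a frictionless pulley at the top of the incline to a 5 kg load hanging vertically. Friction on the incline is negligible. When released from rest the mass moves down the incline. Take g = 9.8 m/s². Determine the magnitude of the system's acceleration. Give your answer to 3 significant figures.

For the mass on the incline: the weight component along the slope is m₁g sin 60° = 12.3 × 9.8 × 0.8660 = 104.388 N and the normal force is N = m₁g cos 60° = 60.270 N.
Newton's second law for the mass (down-slope positive): 104.388 − T = 12.3 a. For the hanging load (upward positive): T − 5 × 9.8 = 5 a.
Adding the two equations eliminates T: 55.388 = 17.3 a, so a = 3.2016 m/s².

3.20 m/s²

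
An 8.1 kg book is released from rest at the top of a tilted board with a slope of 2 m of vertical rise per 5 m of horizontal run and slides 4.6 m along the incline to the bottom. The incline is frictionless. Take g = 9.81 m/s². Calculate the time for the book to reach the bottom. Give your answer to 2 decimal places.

The weight component along the incline is mg sin 21.80° = 29.511 N and the normal force is N = mg cos 21.80° = 73.778 N.
With no friction, a = g sin 21.80° = 3.6433 m/s².
Starting from rest, L = ½at², so t = √(2L/a) = √(2 × 4.6 / 3.6433) = 1.5891 s.

1.59 s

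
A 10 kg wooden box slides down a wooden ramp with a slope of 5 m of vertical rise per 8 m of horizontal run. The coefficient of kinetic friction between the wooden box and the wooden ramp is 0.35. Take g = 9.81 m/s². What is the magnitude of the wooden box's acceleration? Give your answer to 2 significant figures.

2.3 m/s²

Resolving the weight along the incline: the component pulling the wooden box down the slope is mg sin 32.01° = 10 × 9.81 × 0.5300 = 51.993 N, and the normal force is N = mg cos 32.01° = 10 × 9.81 × 0.8480 = 83.189 N.
Kinetic friction acts up the slope with magnitude f = μN = 0.35 × 83.189 = 29.116 N.
Net force along the incline is 51.993 − 29.116 = 22.877 N, so a = 22.877 / 10 = 2.2877 m/s².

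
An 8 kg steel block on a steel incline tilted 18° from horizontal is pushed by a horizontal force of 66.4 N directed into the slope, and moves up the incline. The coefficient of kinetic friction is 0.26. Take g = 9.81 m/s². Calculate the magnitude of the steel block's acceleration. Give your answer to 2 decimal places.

1.77 m/s²

The horizontal push has components F cos 18° = 66.4 × 0.9511 = 63.153 N up the incline and F sin 18° = 66.4 × 0.3090 = 20.518 N pressing into the surface.
The normal force is therefore N = mg cos 18° + F sin 18° = 74.642 + 20.518 = 95.160 N, and kinetic friction down the slope is μN = 0.26 × 95.160 = 24.742 N.
Along the incline: F cos 18° − mg sin 18° − μN = ma, so 63.153 − 24.250 − 24.742 = 8 a, giving a = 1.7701 m/s².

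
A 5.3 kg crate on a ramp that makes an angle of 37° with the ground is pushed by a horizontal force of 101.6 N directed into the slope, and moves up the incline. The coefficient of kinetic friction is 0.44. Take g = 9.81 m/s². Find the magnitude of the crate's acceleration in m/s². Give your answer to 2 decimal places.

The horizontal push has components F cos 37° = 101.6 × 0.7986 = 81.138 N up the incline and F sin 37° = 101.6 × 0.6018 = 61.143 N pressing into the surface.
The normal force is therefore N = mg cos 37° + F sin 37° = 41.522 + 61.143 = 102.665 N, and kinetic friction down the slope is μN = 0.44 × 102.665 = 45.173 N.
Along the incline: F cos 37° − mg sin 37° − μN = ma, so 81.138 − 31.289 − 45.173 = 5.3 a, giving a = 0.8823 m/s².

0.88 m/s²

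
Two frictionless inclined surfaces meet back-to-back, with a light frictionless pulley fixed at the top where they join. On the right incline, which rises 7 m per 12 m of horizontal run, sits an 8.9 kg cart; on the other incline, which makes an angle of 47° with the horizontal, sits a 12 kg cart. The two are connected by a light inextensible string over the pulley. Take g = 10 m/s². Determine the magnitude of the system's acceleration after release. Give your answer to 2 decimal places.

Resolve each weight along its own incline: the 8.9 kg mass has component 8.9 × 10 × sin 30.26° = 44.845 N down its slope, and the 12 kg mass has 12 × 10 × sin 47° = 87.762 N down its slope.
The 12 kg side's 87.762 N exceeds the other side's 44.845 N, so that mass slides down and the 8.9 kg mass slides up. Taking that direction as positive, Newton's second law for the whole system gives 87.762 − 44.845 = (8.9 + 12) a, so a = 42.917 / 20.9 = 2.0534 m/s².

2.05 m/s²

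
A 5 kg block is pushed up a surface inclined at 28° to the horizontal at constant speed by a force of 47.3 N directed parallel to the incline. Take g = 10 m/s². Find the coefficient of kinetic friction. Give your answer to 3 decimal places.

0.540

At constant speed ΣF = 0 along the incline. The applied 47.3 N acts up the slope; the weight component mg sin 28° = 23.474 N and kinetic friction μN both act down the slope.
So 47.3 = 23.474 + μ × 44.147, giving μ = (47.3 − 23.474) / 44.147 = 0.5397.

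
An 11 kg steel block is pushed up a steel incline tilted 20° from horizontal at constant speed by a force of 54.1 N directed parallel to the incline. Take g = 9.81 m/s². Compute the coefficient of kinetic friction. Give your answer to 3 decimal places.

At constant speed ΣF = 0 along the incline. The applied 54.1 N acts up the slope; the weight component mg sin 20° = 36.907 N and kinetic friction μN both act down the slope.
So 54.1 = 36.907 + μ × 101.402, giving μ = (54.1 − 36.907) / 101.402 = 0.1696.

0.170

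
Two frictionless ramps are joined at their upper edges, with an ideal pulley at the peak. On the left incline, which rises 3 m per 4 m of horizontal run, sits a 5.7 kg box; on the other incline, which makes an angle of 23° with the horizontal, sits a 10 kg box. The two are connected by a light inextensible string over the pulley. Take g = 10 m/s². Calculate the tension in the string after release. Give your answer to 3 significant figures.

Resolve each weight along its own incline: the 5.7 kg mass has component 5.7 × 10 × sin 36.87° = 34.200 N down its slope, and the 10 kg mass has 10 × 10 × sin 23° = 39.073 N down its slope.
The 10 kg side's 39.073 N exceeds the other side's 34.200 N, so that mass slides down and the 5.7 kg mass slides up. Taking that direction as positive, Newton's second law for the whole system gives 39.073 − 34.200 = (5.7 + 10) a, so a = 4.873 / 15.7 = 0.3104 m/s².
For the 5.7 kg mass (up-slope positive): T − 34.200 = 5.7 × 0.3104, so T = 35.969 N.

36.0 N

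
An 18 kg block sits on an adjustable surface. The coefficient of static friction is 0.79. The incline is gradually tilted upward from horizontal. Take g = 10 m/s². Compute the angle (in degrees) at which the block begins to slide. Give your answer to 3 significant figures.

38.3°

At the threshold of sliding, static friction is at its maximum μ_s N and exactly balances the weight component along the incline: mg sin θ = μ_s mg cos θ.
Hence tan θ = μ_s = 0.79, so θ = arctan(0.79) = 38.3087°.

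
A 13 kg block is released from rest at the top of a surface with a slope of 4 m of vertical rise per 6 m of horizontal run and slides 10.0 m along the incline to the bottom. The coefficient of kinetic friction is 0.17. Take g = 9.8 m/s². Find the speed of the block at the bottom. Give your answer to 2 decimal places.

The weight component along the incline is mg sin 33.69° = 70.669 N and the normal force is N = mg cos 33.69° = 106.003 N.
Friction up the slope is f = μN = 0.17 × 106.003 = 18.021 N, so the net downslope force is 70.669 − 18.021 = 52.648 N and a = 52.648 / 13 = 4.0498 m/s².
Starting from rest over a distance of 10.0 m, v² = 2aL = 2 × 4.0498 × 10.0 = 80.9960, so v = 8.9998 m/s.

9.00 m/s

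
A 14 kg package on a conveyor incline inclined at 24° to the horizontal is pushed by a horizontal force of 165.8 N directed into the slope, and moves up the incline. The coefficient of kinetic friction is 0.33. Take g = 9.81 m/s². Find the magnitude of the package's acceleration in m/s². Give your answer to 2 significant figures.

The horizontal push has components F cos 24° = 165.8 × 0.9135 = 151.458 N up the incline and F sin 24° = 165.8 × 0.4067 = 67.431 N pressing into the surface.
The normal force is therefore N = mg cos 24° + F sin 24° = 125.460 + 67.431 = 192.891 N, and kinetic friction down the slope is μN = 0.33 × 192.891 = 63.654 N.
Along the incline: F cos 24° − mg sin 24° − μN = ma, so 151.458 − 55.856 − 63.654 = 14 a, giving a = 2.2820 m/s².

2.3 m/s²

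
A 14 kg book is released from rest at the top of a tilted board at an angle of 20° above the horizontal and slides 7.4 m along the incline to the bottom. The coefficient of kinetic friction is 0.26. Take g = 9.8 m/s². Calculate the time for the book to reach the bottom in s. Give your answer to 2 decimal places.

3.93 s

The weight component along the incline is mg sin 20° = 46.925 N and the normal force is N = mg cos 20° = 128.926 N.
Friction up the slope is f = μN = 0.26 × 128.926 = 33.521 N, so the net downslope force is 46.925 − 33.521 = 13.404 N and a = 13.404 / 14 = 0.9574 m/s².
Starting from rest, L = ½at², so t = √(2L/a) = √(2 × 7.4 / 0.9574) = 3.9317 s.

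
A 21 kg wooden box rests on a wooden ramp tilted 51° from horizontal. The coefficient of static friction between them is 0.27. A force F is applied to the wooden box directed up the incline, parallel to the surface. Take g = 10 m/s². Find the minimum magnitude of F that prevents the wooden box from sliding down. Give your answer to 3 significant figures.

128 N

The normal force is N = mg cos 51° = 132.157 N. With F at its minimum the wooden box is on the verge of sliding down, so static friction is at its maximum μ_s N = 0.27 × 132.157 = 35.682 N and acts up the slope.
Equilibrium along the incline: F + μ_s N = mg sin 51°, so F = 163.201 − 35.682 = 127.519 N.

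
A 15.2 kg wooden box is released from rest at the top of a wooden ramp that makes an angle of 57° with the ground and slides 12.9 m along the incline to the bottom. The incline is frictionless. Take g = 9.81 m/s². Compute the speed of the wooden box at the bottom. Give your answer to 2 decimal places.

The weight component along the incline is mg sin 57° = 125.056 N and the normal force is N = mg cos 57° = 81.212 N.
With no friction, a = g sin 57° = 8.2274 m/s².
Starting from rest over a distance of 12.9 m, v² = 2aL = 2 × 8.2274 × 12.9 = 212.2669, so v = 14.5694 m/s.

14.57 m/s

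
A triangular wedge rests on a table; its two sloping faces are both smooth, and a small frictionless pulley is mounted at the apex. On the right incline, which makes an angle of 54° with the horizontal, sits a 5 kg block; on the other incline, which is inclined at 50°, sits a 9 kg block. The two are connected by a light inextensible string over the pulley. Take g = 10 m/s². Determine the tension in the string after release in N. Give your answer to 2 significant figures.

Resolve each weight along its own incline: the 5 kg mass has component 5 × 10 × sin 54° = 40.451 N down its slope, and the 9 kg mass has 9 × 10 × sin 50° = 68.944 N down its slope.
The 9 kg side's 68.944 N exceeds the other side's 40.451 N, so that mass slides down and the 5 kg mass slides up. Taking that direction as positive, Newton's second law for the whole system gives 68.944 − 40.451 = (5 + 9) a, so a = 28.493 / 14 = 2.0352 m/s².
For the 5 kg mass (up-slope positive): T − 40.451 = 5 × 2.0352, so T = 50.627 N.

51 N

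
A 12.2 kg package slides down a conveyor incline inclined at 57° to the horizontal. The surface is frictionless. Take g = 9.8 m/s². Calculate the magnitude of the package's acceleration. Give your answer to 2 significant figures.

Resolving the weight along the incline: the component pulling the package down the slope is mg sin 57° = 12.2 × 9.8 × 0.8387 = 100.275 N, and the normal force is N = mg cos 57° = 12.2 × 9.8 × 0.5446 = 65.112 N.
With no friction the net force along the incline is 100.275 N, so a = g sin 57° = 100.275 / 12.2 = 8.2193 m/s².

8.2 m/s²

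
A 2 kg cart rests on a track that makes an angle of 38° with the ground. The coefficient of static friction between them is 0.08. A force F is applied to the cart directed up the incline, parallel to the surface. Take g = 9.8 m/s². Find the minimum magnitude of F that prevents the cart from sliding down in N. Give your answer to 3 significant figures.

10.8 N

The normal force is N = mg cos 38° = 15.445 N. With F at its minimum the cart is on the verge of sliding down, so static friction is at its maximum μ_s N = 0.08 × 15.445 = 1.236 N and acts up the slope.
Equilibrium along the incline: F + μ_s N = mg sin 38°, so F = 12.067 − 1.236 = 10.831 N.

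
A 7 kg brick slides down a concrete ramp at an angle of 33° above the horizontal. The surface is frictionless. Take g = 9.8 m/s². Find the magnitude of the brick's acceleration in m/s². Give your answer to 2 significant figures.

5.3 m/s²

Resolving the weight along the incline: the component pulling the brick down the slope is mg sin 33° = 7 × 9.8 × 0.5446 = 37.360 N, and the normal force is N = mg cos 33° = 7 × 9.8 × 0.8387 = 57.535 N.
With no friction the net force along the incline is 37.360 N, so a = g sin 33° = 37.360 / 7 = 5.3371 m/s².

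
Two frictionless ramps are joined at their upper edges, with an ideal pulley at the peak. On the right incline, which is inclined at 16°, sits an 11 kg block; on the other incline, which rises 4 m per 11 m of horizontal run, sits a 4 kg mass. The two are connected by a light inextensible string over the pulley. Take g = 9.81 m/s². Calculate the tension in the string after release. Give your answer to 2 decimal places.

Resolve each weight along its own incline: the 11 kg mass has component 11 × 9.81 × sin 16° = 29.744 N down its slope, and the 4 kg mass has 4 × 9.81 × sin 19.98° = 13.410 N down its slope.
The 11 kg side's 29.744 N exceeds the other side's 13.410 N, so that mass slides down and the 4 kg mass slides up. Taking that direction as positive, Newton's second law for the whole system gives 29.744 − 13.410 = (11 + 4) a, so a = 16.334 / 15 = 1.0889 m/s².
For the 4 kg mass (up-slope positive): T − 13.410 = 4 × 1.0889, so T = 17.766 N.

17.77 N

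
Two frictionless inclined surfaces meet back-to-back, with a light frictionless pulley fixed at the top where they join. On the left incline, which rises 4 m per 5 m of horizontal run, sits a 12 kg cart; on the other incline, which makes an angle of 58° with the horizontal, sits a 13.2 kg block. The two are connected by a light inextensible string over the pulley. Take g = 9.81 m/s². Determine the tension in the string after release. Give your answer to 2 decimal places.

90.81 N

Resolve each weight along its own incline: the 12 kg mass has component 12 × 9.81 × sin 38.66° = 73.539 N down its slope, and the 13.2 kg mass has 13.2 × 9.81 × sin 58° = 109.815 N down its slope.
The 13.2 kg side's 109.815 N exceeds the other side's 73.539 N, so that mass slides down and the 12 kg mass slides up. Taking that direction as positive, Newton's second law for the whole system gives 109.815 − 73.539 = (12 + 13.2) a, so a = 36.276 / 25.2 = 1.4395 m/s².
For the 12 kg mass (up-slope positive): T − 73.539 = 12 × 1.4395, so T = 90.813 N.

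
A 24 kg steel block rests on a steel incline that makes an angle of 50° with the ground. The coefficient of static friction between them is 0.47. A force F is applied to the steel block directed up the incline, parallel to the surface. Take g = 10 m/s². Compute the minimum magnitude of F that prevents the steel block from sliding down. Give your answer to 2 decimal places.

111.34 N

The normal force is N = mg cos 50° = 154.269 N. With F at its minimum the steel block is on the verge of sliding down, so static friction is at its maximum μ_s N = 0.47 × 154.269 = 72.506 N and acts up the slope.
Equilibrium along the incline: F + μ_s N = mg sin 50°, so F = 183.851 − 72.506 = 111.345 N.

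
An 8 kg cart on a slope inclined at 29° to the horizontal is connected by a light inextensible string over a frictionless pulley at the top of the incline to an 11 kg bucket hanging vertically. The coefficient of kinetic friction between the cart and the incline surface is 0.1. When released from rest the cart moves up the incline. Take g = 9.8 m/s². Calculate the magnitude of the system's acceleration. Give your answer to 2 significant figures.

For the cart on the incline: the weight component along the slope is m₁g sin 29° = 8 × 9.8 × 0.4848 = 38.008 N and the normal force is N = m₁g cos 29° = 68.570 N.
Kinetic friction opposes the cart's motion up the incline: f = μN = 0.1 × 68.570 = 6.857 N acting down the slope.
Newton's second law for the cart (up-slope positive): T − 38.008 − 6.857 = 8 a. For the hanging bucket (downward positive): 11 × 9.8 − T = 11 a.
Adding the two equations eliminates T: 62.935 = 19 a, so a = 3.3124 m/s².

3.3 m/s²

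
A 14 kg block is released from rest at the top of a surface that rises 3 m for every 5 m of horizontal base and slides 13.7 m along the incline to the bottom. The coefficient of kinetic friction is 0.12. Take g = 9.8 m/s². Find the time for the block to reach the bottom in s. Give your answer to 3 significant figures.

The weight component along the incline is mg sin 30.96° = 70.589 N and the normal force is N = mg cos 30.96° = 117.648 N.
Friction up the slope is f = μN = 0.12 × 117.648 = 14.118 N, so the net downslope force is 70.589 − 14.118 = 56.471 N and a = 56.471 / 14 = 4.0336 m/s².
Starting from rest, L = ½at², so t = √(2L/a) = √(2 × 13.7 / 4.0336) = 2.6063 s.

2.61 s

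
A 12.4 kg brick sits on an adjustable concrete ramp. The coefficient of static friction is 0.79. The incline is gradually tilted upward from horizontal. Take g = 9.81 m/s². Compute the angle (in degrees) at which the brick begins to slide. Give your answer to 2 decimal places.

38.31°

At the threshold of sliding, static friction is at its maximum μ_s N and exactly balances the weight component along the incline: mg sin θ = μ_s mg cos θ.
Hence tan θ = μ_s = 0.79, so θ = arctan(0.79) = 38.3087°.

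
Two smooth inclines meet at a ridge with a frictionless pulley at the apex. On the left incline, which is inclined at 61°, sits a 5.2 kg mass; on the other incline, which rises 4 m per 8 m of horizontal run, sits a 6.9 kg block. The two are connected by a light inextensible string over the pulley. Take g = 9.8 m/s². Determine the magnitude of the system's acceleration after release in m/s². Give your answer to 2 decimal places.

Resolve each weight along its own incline: the 5.2 kg mass has component 5.2 × 9.8 × sin 61° = 44.571 N down its slope, and the 6.9 kg mass has 6.9 × 9.8 × sin 26.57° = 30.241 N down its slope.
The 5.2 kg side's 44.571 N exceeds the other side's 30.241 N, so that mass slides down and the 6.9 kg mass slides up. Taking that direction as positive, Newton's second law for the whole system gives 44.571 − 30.241 = (5.2 + 6.9) a, so a = 14.330 / 12.1 = 1.1843 m/s².

1.18 m/s²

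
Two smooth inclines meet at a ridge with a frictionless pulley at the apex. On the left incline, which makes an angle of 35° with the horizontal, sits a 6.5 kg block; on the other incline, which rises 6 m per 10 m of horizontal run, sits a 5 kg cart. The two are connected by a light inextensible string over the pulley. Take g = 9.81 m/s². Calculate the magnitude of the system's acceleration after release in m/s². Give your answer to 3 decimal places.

Resolve each weight along its own incline: the 6.5 kg mass has component 6.5 × 9.81 × sin 35° = 36.574 N down its slope, and the 5 kg mass has 5 × 9.81 × sin 30.96° = 25.236 N down its slope.
The 6.5 kg side's 36.574 N exceeds the other side's 25.236 N, so that mass slides down and the 5 kg mass slides up. Taking that direction as positive, Newton's second law for the whole system gives 36.574 − 25.236 = (6.5 + 5) a, so a = 11.338 / 11.5 = 0.9859 m/s².

0.986 m/s²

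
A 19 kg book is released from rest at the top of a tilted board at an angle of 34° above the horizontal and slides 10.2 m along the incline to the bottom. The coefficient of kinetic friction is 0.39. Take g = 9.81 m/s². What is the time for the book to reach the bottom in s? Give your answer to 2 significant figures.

The weight component along the incline is mg sin 34° = 104.228 N and the normal force is N = mg cos 34° = 154.524 N.
Friction up the slope is f = μN = 0.39 × 154.524 = 60.264 N, so the net downslope force is 104.228 − 60.264 = 43.964 N and a = 43.964 / 19 = 2.3139 m/s².
Starting from rest, L = ½at², so t = √(2L/a) = √(2 × 10.2 / 2.3139) = 2.9692 s.

3.0 s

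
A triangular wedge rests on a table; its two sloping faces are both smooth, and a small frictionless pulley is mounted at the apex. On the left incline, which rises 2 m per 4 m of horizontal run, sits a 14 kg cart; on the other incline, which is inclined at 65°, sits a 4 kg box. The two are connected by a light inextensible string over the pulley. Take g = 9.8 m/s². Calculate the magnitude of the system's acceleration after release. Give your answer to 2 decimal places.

Resolve each weight along its own incline: the 14 kg mass has component 14 × 9.8 × sin 26.57° = 61.358 N down its slope, and the 4 kg mass has 4 × 9.8 × sin 65° = 35.527 N down its slope.
The 14 kg side's 61.358 N exceeds the other side's 35.527 N, so that mass slides down and the 4 kg mass slides up. Taking that direction as positive, Newton's second law for the whole system gives 61.358 − 35.527 = (14 + 4) a, so a = 25.831 / 18 = 1.4351 m/s².

1.44 m/s²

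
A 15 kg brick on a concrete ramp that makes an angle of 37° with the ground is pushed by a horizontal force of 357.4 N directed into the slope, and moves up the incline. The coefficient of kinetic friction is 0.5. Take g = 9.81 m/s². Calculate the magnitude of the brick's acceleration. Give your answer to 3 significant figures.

The horizontal push has components F cos 37° = 357.4 × 0.7986 = 285.420 N up the incline and F sin 37° = 357.4 × 0.6018 = 215.083 N pressing into the surface.
The normal force is therefore N = mg cos 37° + F sin 37° = 117.514 + 215.083 = 332.597 N, and kinetic friction down the slope is μN = 0.5 × 332.597 = 166.298 N.
Along the incline: F cos 37° − mg sin 37° − μN = ma, so 285.420 − 88.555 − 166.298 = 15 a, giving a = 2.0378 m/s².

2.04 m/s²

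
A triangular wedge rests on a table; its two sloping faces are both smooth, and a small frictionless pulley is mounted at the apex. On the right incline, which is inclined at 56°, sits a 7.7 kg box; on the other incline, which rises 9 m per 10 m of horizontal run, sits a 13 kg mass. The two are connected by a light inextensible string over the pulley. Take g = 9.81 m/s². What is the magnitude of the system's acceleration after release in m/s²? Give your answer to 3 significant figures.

1.10 m/s²

Resolve each weight along its own incline: the 7.7 kg mass has component 7.7 × 9.81 × sin 56° = 62.623 N down its slope, and the 13 kg mass has 13 × 9.81 × sin 41.99° = 85.313 N down its slope.
The 13 kg side's 85.313 N exceeds the other side's 62.623 N, so that mass slides down and the 7.7 kg mass slides up. Taking that direction as positive, Newton's second law for the whole system gives 85.313 − 62.623 = (7.7 + 13) a, so a = 22.690 / 20.7 = 1.0961 m/s².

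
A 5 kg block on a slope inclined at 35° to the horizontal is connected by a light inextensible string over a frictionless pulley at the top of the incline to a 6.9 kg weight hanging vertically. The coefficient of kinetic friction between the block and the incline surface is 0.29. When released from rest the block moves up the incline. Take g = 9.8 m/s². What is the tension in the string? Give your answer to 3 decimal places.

For the block on the incline: the weight component along the slope is m₁g sin 35° = 5 × 9.8 × 0.5736 = 28.106 N and the normal force is N = m₁g cos 35° = 40.138 N.
Kinetic friction opposes the block's motion up the incline: f = μN = 0.29 × 40.138 = 11.640 N acting down the slope.
Newton's second law for the block (up-slope positive): T − 28.106 − 11.640 = 5 a. For the hanging weight (downward positive): 6.9 × 9.8 − T = 6.9 a.
Adding the two equations eliminates T: 27.874 = 11.9 a, so a = 2.3424 m/s².
Then from the hanging weight's equation, T = 6.9 × (9.8 − 2.3424) = 51.457 N.

51.457 N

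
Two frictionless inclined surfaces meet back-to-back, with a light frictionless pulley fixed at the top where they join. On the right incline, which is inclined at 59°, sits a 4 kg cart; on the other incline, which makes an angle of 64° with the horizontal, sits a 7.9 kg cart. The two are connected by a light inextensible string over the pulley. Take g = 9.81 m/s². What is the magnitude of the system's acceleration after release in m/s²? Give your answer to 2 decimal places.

Resolve each weight along its own incline: the 4 kg mass has component 4 × 9.81 × sin 59° = 33.635 N down its slope, and the 7.9 kg mass has 7.9 × 9.81 × sin 64° = 69.656 N down its slope.
The 7.9 kg side's 69.656 N exceeds the other side's 33.635 N, so that mass slides down and the 4 kg mass slides up. Taking that direction as positive, Newton's second law for the whole system gives 69.656 − 33.635 = (4 + 7.9) a, so a = 36.021 / 11.9 = 3.0270 m/s².

3.03 m/s²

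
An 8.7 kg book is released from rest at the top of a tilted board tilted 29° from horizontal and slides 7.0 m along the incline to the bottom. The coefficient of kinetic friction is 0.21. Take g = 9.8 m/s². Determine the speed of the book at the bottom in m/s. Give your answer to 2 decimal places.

The weight component along the incline is mg sin 29° = 41.335 N and the normal force is N = mg cos 29° = 74.570 N.
Friction up the slope is f = μN = 0.21 × 74.570 = 15.660 N, so the net downslope force is 41.335 − 15.660 = 25.675 N and a = 25.675 / 8.7 = 2.9511 m/s².
Starting from rest over a distance of 7.0 m, v² = 2aL = 2 × 2.9511 × 7.0 = 41.3154, so v = 6.4277 m/s.

6.43 m/s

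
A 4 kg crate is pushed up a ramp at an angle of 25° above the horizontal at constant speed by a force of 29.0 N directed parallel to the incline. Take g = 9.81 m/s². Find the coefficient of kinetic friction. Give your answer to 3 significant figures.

At constant speed ΣF = 0 along the incline. The applied 29.0 N acts up the slope; the weight component mg sin 25° = 16.584 N and kinetic friction μN both act down the slope.
So 29.0 = 16.584 + μ × 35.564, giving μ = (29.0 − 16.584) / 35.564 = 0.3491.

0.349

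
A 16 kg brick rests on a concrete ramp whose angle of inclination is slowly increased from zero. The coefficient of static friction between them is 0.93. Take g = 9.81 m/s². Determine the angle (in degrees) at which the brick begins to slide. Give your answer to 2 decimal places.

42.92°

At the threshold of sliding, static friction is at its maximum μ_s N and exactly balances the weight component along the incline: mg sin θ = μ_s mg cos θ.
Hence tan θ = μ_s = 0.93, so θ = arctan(0.93) = 42.9228°.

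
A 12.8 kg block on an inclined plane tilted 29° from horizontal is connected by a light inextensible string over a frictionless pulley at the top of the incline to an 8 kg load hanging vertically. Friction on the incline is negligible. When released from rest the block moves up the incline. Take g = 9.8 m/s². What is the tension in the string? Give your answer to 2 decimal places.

For the block on the incline: the weight component along the slope is m₁g sin 29° = 12.8 × 9.8 × 0.4848 = 60.813 N and the normal force is N = m₁g cos 29° = 109.712 N.
Newton's second law for the block (up-slope positive): T − 60.813 = 12.8 a. For the hanging load (downward positive): 8 × 9.8 − T = 8 a.
Adding the two equations eliminates T: 17.587 = 20.8 a, so a = 0.8455 m/s².
Then from the hanging load's equation, T = 8 × (9.8 − 0.8455) = 71.636 N.

71.64 N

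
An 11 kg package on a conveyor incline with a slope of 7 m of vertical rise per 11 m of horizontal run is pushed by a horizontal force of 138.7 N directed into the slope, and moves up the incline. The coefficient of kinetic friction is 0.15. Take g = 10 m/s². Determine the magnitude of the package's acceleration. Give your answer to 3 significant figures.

2.99 m/s²

The horizontal push has components F cos 32.47° = 138.7 × 0.8437 = 117.021 N up the incline and F sin 32.47° = 138.7 × 0.5369 = 74.468 N pressing into the surface.
The normal force is therefore N = mg cos 32.47° + F sin 32.47° = 92.807 + 74.468 = 167.275 N, and kinetic friction down the slope is μN = 0.15 × 167.275 = 25.091 N.
Along the incline: F cos 32.47° − mg sin 32.47° − μN = ma, so 117.021 − 59.059 − 25.091 = 11 a, giving a = 2.9883 m/s².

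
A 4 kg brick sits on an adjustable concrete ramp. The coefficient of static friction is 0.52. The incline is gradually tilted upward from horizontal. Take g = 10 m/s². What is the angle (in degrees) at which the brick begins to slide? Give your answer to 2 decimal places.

27.47°

At the threshold of sliding, static friction is at its maximum μ_s N and exactly balances the weight component along the incline: mg sin θ = μ_s mg cos θ.
Hence tan θ = μ_s = 0.52, so θ = arctan(0.52) = 27.4744°.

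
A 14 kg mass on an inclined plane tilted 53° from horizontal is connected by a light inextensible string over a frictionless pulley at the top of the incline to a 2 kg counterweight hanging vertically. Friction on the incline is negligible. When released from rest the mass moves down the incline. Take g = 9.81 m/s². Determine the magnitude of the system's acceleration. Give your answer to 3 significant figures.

5.63 m/s²

For the mass on the incline: the weight component along the slope is m₁g sin 53° = 14 × 9.81 × 0.7986 = 109.680 N and the normal force is N = m₁g cos 53° = 82.653 N.
Newton's second law for the mass (down-slope positive): 109.680 − T = 14 a. For the hanging counterweight (upward positive): T − 2 × 9.81 = 2 a.
Adding the two equations eliminates T: 90.060 = 16 a, so a = 5.6288 m/s².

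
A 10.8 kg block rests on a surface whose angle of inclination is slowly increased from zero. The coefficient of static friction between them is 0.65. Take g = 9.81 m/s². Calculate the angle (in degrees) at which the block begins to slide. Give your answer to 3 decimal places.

33.024°

At the threshold of sliding, static friction is at its maximum μ_s N and exactly balances the weight component along the incline: mg sin θ = μ_s mg cos θ.
Hence tan θ = μ_s = 0.65, so θ = arctan(0.65) = 33.0239°.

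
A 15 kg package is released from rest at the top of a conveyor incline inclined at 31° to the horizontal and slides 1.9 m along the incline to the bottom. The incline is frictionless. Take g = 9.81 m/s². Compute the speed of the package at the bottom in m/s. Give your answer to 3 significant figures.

4.38 m/s

The weight component along the incline is mg sin 31° = 75.788 N and the normal force is N = mg cos 31° = 126.132 N.
With no friction, a = g sin 31° = 5.0525 m/s².
Starting from rest over a distance of 1.9 m, v² = 2aL = 2 × 5.0525 × 1.9 = 19.1995, so v = 4.3817 m/s.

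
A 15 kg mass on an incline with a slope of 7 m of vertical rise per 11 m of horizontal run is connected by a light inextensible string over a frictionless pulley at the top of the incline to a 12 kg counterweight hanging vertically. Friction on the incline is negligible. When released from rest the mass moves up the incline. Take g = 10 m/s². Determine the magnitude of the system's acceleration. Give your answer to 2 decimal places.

For the mass on the incline: the weight component along the slope is m₁g sin 32.47° = 15 × 10 × 0.5369 = 80.535 N and the normal force is N = m₁g cos 32.47° = 126.549 N.
Newton's second law for the mass (up-slope positive): T − 80.535 = 15 a. For the hanging counterweight (downward positive): 12 × 10 − T = 12 a.
Adding the two equations eliminates T: 39.465 = 27 a, so a = 1.4617 m/s².

1.46 m/s²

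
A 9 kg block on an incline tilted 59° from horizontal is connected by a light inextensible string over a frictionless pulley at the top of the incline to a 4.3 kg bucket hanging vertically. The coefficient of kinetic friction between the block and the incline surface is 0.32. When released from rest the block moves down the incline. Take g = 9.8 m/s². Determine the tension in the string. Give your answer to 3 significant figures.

48.3 N

For the block on the incline: the weight component along the slope is m₁g sin 59° = 9 × 9.8 × 0.8572 = 75.605 N and the normal force is N = m₁g cos 59° = 45.426 N.
Kinetic friction opposes the block's motion down the incline: f = μN = 0.32 × 45.426 = 14.536 N acting up the slope.
Newton's second law for the block (down-slope positive): 75.605 − 14.536 − T = 9 a. For the hanging bucket (upward positive): T − 4.3 × 9.8 = 4.3 a.
Adding the two equations eliminates T: 18.929 = 13.3 a, so a = 1.4232 m/s².
Then from the hanging bucket's equation, T = 4.3 × (9.8 + 1.4232) = 48.260 N.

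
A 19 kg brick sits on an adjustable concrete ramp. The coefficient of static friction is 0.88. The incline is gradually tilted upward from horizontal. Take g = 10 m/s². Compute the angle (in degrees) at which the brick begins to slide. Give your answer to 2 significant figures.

At the threshold of sliding, static friction is at its maximum μ_s N and exactly balances the weight component along the incline: mg sin θ = μ_s mg cos θ.
Hence tan θ = μ_s = 0.88, so θ = arctan(0.88) = 41.3478°.

41°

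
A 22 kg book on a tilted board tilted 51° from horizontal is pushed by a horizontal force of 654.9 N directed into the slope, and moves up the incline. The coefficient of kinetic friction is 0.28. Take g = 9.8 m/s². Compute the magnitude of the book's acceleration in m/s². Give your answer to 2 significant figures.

The horizontal push has components F cos 51° = 654.9 × 0.6293 = 412.129 N up the incline and F sin 51° = 654.9 × 0.7771 = 508.923 N pressing into the surface.
The normal force is therefore N = mg cos 51° + F sin 51° = 135.677 + 508.923 = 644.600 N, and kinetic friction down the slope is μN = 0.28 × 644.600 = 180.488 N.
Along the incline: F cos 51° − mg sin 51° − μN = ma, so 412.129 − 167.543 − 180.488 = 22 a, giving a = 2.9135 m/s².

2.9 m/s²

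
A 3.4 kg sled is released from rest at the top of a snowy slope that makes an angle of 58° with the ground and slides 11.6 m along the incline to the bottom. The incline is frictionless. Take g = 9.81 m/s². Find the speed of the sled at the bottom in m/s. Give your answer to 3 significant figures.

13.9 m/s

The weight component along the incline is mg sin 58° = 28.286 N and the normal force is N = mg cos 58° = 17.675 N.
With no friction, a = g sin 58° = 8.3194 m/s².
Starting from rest over a distance of 11.6 m, v² = 2aL = 2 × 8.3194 × 11.6 = 193.0101, so v = 13.8928 m/s.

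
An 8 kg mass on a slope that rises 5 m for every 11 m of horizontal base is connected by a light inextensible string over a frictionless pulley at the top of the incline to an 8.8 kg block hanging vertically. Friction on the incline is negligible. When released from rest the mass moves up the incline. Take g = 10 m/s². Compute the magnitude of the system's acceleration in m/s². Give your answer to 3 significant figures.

3.27 m/s²

For the mass on the incline: the weight component along the slope is m₁g sin 24.44° = 8 × 10 × 0.4138 = 33.104 N and the normal force is N = m₁g cos 24.44° = 72.829 N.
Newton's second law for the mass (up-slope positive): T − 33.104 = 8 a. For the hanging block (downward positive): 8.8 × 10 − T = 8.8 a.
Adding the two equations eliminates T: 54.896 = 16.8 a, so a = 3.2676 m/s².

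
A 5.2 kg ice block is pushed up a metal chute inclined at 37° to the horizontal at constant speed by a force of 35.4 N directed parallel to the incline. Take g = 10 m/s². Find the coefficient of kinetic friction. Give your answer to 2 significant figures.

At constant speed ΣF = 0 along the incline. The applied 35.4 N acts up the slope; the weight component mg sin 37° = 31.294 N and kinetic friction μN both act down the slope.
So 35.4 = 31.294 + μ × 41.529, giving μ = (35.4 − 31.294) / 41.529 = 0.0989.

0.099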